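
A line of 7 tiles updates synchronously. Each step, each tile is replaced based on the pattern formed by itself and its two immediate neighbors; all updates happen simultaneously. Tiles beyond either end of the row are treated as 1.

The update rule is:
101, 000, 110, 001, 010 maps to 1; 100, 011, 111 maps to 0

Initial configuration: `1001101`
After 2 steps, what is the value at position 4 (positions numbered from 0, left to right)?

0

step 1: 1010110
step 2: 1111011
position 4 holds 0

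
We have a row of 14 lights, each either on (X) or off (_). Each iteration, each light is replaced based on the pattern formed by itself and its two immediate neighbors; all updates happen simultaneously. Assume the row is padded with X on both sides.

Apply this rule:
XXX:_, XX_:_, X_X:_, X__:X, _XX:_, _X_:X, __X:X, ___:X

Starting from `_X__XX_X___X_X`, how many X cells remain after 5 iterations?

9

_XXX___XXXXX__
____XXX_____XX
XXXX___XXXXX__
____XXX_____XX  (repeats iteration 2; period 2)
iteration 5: XXXX___XXXXX__
count of X: 9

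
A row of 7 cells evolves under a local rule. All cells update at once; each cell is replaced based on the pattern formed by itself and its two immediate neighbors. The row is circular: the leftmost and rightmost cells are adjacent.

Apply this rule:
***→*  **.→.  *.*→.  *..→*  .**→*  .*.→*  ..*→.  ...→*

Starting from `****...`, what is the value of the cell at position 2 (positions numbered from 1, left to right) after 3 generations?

***.**.
**..*..
*.*.**.
position 2 holds .

.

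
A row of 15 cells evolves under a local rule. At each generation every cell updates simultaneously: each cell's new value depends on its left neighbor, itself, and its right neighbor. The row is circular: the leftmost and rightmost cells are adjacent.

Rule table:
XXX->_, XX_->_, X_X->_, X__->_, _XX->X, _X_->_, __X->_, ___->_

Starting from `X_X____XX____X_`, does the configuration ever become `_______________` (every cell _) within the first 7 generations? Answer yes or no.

yes

_______X_______
_______________
all cells are _ at generation 2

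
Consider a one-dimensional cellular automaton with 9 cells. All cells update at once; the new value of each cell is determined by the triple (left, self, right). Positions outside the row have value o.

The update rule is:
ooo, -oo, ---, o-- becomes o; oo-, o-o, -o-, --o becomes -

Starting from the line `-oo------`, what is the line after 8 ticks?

-o-ooooo-
---oooo--
oo-ooo-o-
o--oo----
-o-o-ooo-
-----oo--
oooo-o-o-
ooo------

ooo------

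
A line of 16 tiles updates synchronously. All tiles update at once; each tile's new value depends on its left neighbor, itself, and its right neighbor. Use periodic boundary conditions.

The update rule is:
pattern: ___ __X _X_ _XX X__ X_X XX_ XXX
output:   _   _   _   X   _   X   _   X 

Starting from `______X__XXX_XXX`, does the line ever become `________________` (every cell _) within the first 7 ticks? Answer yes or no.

tick 1: _________XX_XXX_
tick 2: _________X_XXX__
tick 3: __________XXX___
tick 4: __________XX____
tick 5: __________X_____
tick 6: ________________
all cells are _ at tick 6

yes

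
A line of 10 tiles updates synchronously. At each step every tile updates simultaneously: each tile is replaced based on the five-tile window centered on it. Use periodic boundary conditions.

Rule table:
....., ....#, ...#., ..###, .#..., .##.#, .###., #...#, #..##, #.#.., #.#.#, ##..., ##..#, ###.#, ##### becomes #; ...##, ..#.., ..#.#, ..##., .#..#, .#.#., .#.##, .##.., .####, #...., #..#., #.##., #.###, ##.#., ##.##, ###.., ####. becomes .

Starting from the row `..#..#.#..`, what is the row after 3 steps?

##.....##.
..#.##..#.
##....#..#

##....#..#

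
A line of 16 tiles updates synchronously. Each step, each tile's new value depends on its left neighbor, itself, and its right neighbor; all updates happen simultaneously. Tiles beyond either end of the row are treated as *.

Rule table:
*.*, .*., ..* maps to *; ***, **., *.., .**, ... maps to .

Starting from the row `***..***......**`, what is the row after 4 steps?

.**.......**.***

....*........*..
...**.......**.*
..*........*..*.
.**.......**.***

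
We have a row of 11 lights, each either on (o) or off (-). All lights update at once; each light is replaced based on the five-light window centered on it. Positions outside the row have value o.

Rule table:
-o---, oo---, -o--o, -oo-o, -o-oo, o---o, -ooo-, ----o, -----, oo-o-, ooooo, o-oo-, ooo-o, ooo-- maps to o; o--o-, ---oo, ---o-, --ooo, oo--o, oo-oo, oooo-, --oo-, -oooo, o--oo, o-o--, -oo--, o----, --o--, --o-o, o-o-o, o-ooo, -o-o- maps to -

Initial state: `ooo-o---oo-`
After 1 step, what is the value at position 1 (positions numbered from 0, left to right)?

-

o-oo-oo--o-
position 1 holds -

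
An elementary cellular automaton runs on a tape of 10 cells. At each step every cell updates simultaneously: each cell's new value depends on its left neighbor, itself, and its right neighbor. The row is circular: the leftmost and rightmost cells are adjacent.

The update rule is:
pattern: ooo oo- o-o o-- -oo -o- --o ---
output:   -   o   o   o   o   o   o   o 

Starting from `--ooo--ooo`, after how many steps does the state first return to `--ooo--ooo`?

ooo-oooo-o
--ooo--ooo

2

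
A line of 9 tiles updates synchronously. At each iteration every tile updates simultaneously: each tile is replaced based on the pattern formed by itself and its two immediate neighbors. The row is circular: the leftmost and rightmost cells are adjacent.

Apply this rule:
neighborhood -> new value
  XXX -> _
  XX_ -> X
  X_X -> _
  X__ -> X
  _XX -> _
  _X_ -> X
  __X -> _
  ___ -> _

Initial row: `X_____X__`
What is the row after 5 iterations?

XX__XX___

XX____XX_
_XX____X_
__XX___XX
X__XX___X
XX__XX___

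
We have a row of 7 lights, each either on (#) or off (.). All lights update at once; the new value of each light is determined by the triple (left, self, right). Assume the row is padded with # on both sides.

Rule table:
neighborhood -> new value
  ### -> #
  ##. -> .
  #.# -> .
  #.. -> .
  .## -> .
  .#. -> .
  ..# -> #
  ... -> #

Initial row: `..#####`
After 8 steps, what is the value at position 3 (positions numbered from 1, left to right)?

.

.#.####
....###
.###.##
..#...#
.#..##.
...#...
.##..##
....#.#
position 3 holds .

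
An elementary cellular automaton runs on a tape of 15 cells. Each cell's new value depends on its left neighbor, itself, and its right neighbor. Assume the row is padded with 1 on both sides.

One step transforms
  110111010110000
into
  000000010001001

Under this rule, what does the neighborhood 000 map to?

0

At position 12 the neighborhood is 000; the next row has 0 there.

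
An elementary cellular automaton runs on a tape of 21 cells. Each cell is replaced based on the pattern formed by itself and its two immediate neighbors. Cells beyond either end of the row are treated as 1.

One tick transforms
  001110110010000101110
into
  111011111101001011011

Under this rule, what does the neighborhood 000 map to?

0

At position 12 the neighborhood is 000; the next row has 0 there.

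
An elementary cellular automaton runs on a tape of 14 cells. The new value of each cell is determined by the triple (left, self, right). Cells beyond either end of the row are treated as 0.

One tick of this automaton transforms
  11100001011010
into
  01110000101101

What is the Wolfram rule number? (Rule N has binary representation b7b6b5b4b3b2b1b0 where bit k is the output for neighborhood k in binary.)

240

position 1: 111 → 1  (bit 7 = 1)
position 2: 110 → 1  (bit 6 = 1)
position 8: 101 → 1  (bit 5 = 1)
position 3: 100 → 1  (bit 4 = 1)
position 0: 011 → 0  (bit 3 = 0)
position 7: 010 → 0  (bit 2 = 0)
position 6: 001 → 0  (bit 1 = 0)
position 4: 000 → 0  (bit 0 = 0)
bits b7..b0 = 11110000 = 240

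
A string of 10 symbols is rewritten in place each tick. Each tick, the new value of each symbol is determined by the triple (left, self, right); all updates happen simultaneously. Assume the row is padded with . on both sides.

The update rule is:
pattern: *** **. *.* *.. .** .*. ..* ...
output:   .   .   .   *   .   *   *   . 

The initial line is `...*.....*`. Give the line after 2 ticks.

..***...**
.*...*.*..

.*...*.*..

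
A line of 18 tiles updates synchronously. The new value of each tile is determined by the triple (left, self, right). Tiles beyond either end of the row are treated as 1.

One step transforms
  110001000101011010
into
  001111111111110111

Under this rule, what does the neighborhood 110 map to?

At position 1 the neighborhood is 110; the next row has 0 there.

0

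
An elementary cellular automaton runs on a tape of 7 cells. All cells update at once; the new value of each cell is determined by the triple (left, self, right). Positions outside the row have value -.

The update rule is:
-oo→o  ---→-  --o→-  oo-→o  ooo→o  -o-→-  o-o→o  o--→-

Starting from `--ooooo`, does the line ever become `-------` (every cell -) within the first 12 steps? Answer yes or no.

step 1: --ooooo  (fixed point — unchanged through step 12)
step 12 is --ooooo, still not uniform -

no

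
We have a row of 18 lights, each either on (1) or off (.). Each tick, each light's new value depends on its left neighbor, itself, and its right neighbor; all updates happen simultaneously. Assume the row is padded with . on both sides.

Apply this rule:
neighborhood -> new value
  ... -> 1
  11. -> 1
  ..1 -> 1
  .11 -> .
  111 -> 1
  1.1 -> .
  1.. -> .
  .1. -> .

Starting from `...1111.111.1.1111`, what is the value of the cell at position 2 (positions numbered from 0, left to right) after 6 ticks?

111.111..11....111
.11..11.1.1.111.11
1.1.1.1......11..1
........11111.1.1.
11111111.1111.....
.1111111..111.1111
position 2 holds 1

1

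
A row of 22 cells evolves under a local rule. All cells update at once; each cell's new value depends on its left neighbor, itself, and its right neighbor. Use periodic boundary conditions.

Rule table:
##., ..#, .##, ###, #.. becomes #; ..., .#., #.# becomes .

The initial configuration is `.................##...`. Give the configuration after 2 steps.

...............######.

................####..
...............######.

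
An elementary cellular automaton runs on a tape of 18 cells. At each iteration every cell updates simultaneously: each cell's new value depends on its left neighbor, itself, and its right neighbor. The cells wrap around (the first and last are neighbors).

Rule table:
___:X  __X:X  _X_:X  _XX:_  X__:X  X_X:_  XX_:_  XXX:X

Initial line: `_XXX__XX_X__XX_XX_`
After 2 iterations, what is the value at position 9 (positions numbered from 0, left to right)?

X_X_XX___XXX_____X
__X___XXX_X_XXXXX_
position 9 holds _

_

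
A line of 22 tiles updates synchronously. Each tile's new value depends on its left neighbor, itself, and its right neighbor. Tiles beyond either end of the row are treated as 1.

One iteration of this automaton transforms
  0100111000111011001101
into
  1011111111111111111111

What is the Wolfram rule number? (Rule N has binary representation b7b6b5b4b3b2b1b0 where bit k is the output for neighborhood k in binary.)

251

position 5: 111 → 1  (bit 7 = 1)
position 6: 110 → 1  (bit 6 = 1)
position 0: 101 → 1  (bit 5 = 1)
position 2: 100 → 1  (bit 4 = 1)
position 4: 011 → 1  (bit 3 = 1)
position 1: 010 → 0  (bit 2 = 0)
position 3: 001 → 1  (bit 1 = 1)
position 8: 000 → 1  (bit 0 = 1)
bits b7..b0 = 11111011 = 251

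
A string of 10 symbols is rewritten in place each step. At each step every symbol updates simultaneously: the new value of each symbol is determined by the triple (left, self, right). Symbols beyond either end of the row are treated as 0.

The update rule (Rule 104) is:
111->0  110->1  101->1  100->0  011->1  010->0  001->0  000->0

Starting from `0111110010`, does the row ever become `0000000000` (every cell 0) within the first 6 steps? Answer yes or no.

step 1: 0100010000
step 2: 0000000000
all cells are 0 at step 2

yes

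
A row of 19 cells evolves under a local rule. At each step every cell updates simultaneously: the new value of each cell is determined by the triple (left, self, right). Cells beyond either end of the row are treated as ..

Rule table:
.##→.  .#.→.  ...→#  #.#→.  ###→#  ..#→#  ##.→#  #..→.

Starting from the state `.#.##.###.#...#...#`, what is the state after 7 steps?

##...##.#.#.###.###

step 1: #...#..##...##..##.
step 2: ..##..#.#.##.#.#.#.
step 3: ##.#.#.....#.......
step 4: .#.....####..######
step 5: #..####.###.#.#####
step 6: ..#.###..##....####
step 7: ##...##.#.#.###.###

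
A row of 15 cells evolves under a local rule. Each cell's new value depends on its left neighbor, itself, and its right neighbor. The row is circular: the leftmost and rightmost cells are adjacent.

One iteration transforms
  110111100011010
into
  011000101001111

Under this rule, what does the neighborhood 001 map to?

0

At position 9 the neighborhood is 001; the next row has 0 there.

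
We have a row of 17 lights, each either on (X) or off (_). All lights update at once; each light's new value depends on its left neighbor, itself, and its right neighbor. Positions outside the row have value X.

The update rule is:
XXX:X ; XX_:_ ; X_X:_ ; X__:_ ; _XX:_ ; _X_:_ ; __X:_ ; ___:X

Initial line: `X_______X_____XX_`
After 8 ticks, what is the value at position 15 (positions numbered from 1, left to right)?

tick 1: __XXXXX___XXX____
tick 2: ___XXX__X__X__XX_
tick 3: _X__X____________
tick 4: ______XXXXXXXXXX_
tick 5: _XXXX__XXXXXXXX__
tick 6: __XX____XXXXXX___
tick 7: _____XX__XXXX__X_
tick 8: _XXX______XX_____
position 15 holds _

_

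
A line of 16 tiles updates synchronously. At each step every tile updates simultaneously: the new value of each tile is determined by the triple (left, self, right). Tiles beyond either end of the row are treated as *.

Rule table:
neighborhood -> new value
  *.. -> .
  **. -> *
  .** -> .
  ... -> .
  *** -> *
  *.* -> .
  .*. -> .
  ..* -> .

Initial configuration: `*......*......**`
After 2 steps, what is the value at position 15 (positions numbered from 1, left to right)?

.

*..............*
*...............
position 15 holds .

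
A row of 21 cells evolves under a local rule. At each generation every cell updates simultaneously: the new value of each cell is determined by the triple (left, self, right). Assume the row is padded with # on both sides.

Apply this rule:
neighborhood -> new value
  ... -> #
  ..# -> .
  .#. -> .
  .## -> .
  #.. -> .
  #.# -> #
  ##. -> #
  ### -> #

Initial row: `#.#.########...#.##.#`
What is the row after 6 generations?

##.#.#######.#..#.##.
###.#.#######....#.##
####.#.######.##..#.#
#####.#.######.#...#.
######.#.######..#..#
#######.#.#####......

#######.#.#####......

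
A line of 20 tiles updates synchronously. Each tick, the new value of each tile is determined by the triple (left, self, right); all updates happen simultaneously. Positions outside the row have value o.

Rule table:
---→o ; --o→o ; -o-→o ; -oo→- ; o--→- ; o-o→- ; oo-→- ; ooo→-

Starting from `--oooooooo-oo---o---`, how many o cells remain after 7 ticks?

4

-o------------ooo-oo
-o-ooooooooooo------
-o-------------ooooo
-o-oooooooooooo-----
-o--------------oooo
-o-ooooooooooooo----
-o---------------ooo
count of o: 4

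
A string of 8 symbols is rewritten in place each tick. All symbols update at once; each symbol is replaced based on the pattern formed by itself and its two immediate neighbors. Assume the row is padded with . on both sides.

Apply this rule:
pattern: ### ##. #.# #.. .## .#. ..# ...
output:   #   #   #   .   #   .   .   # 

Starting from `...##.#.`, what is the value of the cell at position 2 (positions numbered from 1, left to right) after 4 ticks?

#

##.###..
######.#
#######.
#######.
position 2 holds #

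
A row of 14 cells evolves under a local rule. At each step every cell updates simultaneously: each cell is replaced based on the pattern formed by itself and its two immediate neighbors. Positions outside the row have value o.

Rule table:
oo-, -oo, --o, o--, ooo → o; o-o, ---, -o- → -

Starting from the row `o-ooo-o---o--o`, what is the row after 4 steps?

o-oooooooooooo

o-ooo--o-o-ooo
o-ooooo----ooo
o-oooooo--oooo
o-oooooooooooo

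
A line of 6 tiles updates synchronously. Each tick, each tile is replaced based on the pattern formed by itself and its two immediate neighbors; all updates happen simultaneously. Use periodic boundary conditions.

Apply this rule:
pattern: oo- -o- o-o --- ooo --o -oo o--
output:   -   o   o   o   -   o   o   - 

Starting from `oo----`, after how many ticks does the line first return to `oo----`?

o--ooo
--oo--
ooo--o
----oo
-oooo-
oo----

6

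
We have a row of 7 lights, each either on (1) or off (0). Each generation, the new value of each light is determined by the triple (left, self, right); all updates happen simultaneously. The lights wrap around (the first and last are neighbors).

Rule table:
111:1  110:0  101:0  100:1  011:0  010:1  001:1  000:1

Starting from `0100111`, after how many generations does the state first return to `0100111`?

7

generation 1: 0111010
generation 2: 1010011
generation 3: 0011101
generation 4: 1101001
generation 5: 1001110
generation 6: 1110100
generation 7: 0100111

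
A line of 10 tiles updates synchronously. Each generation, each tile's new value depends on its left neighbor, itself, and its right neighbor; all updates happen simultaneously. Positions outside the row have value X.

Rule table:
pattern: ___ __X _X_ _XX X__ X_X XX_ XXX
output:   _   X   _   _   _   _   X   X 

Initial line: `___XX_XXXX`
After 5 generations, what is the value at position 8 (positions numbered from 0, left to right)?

generation 1: __X_X__XXX
generation 2: _X____X_XX
generation 3: _____X___X
generation 4: ____X___X_
generation 5: ___X___X__
position 8 holds _

_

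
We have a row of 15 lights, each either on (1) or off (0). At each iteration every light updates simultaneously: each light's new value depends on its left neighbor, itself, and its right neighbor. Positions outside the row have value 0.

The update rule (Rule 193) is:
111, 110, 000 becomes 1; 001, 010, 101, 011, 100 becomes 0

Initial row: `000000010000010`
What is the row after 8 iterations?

iteration 1: 111111000111000
iteration 2: 011111010011011
iteration 3: 001111000001001
iteration 4: 100111011100000
iteration 5: 000011001101111
iteration 6: 111001000100111
iteration 7: 011000010000011
iteration 8: 001011000111001

001011000111001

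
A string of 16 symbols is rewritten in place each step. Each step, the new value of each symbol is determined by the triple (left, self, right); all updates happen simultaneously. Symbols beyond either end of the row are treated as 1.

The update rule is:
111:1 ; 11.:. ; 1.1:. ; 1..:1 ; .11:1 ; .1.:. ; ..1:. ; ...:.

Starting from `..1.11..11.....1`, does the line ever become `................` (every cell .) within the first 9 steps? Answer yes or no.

1...1.1.1.1....1
.1.........1...1
..1.........1..1
1..1.........1.1
.1..1..........1
..1..1.........1
1..1..1........1
.1..1..1.......1
..1..1..1......1
step 9 is ..1..1..1......1, still not uniform .

no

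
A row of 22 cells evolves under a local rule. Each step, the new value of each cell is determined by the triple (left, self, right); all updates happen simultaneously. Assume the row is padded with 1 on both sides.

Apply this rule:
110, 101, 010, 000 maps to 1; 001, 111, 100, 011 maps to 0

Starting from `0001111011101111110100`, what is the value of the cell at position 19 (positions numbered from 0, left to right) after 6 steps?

0100001100110000011100
1101100100010111000100
0110100101011001010100
1011100111101001111100
1100100000111000000100
0100101110001011110100
position 19 holds 1

1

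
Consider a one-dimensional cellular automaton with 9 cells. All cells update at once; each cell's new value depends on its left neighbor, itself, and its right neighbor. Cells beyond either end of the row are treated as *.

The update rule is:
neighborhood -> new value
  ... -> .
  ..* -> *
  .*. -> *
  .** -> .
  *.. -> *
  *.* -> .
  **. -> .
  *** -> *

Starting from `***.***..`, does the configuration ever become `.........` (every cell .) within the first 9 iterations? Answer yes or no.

no

iteration 1: **...*.**
iteration 2: *.*.**..*
iteration 3: ..*...**.
iteration 4: ****.*...
iteration 5: ***..**.*
iteration 6: **.**....
iteration 7: *....*..*
iteration 8: .*..****.
iteration 9: .***.**..
iteration 9 is .***.**.., still not uniform .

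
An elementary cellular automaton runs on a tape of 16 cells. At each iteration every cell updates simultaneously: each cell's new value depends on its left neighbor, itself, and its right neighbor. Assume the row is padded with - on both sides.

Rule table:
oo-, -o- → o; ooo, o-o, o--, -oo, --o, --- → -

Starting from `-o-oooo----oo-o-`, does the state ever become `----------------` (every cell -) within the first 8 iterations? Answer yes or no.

iteration 1: -o----o-----o-o-
iteration 2: -o----o-----o-o-  (fixed point — unchanged through iteration 8)
iteration 8 is -o----o-----o-o-, still not uniform -

no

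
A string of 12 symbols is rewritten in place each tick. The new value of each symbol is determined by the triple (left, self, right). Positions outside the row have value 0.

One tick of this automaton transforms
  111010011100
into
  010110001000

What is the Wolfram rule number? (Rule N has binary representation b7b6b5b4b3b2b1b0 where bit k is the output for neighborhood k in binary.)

164

position 1: 111 → 1  (bit 7 = 1)
position 2: 110 → 0  (bit 6 = 0)
position 3: 101 → 1  (bit 5 = 1)
position 5: 100 → 0  (bit 4 = 0)
position 0: 011 → 0  (bit 3 = 0)
position 4: 010 → 1  (bit 2 = 1)
position 6: 001 → 0  (bit 1 = 0)
position 11: 000 → 0  (bit 0 = 0)
bits b7..b0 = 10100100 = 164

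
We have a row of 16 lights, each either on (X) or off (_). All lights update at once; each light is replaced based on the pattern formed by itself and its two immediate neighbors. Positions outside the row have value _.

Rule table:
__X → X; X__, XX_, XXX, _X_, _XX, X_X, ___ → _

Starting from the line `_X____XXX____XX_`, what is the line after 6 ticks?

X______X________

X____X______X___
____X______X____
___X______X_____
__X______X______
_X______X_______
X______X________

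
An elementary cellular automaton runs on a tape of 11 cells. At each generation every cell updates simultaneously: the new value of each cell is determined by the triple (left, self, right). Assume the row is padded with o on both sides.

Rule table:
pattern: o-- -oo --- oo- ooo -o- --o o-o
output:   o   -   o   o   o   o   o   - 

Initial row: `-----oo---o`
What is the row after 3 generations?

ooooo-oooo-
ooooo--ooo-
ooooooo-oo-

ooooooo-oo-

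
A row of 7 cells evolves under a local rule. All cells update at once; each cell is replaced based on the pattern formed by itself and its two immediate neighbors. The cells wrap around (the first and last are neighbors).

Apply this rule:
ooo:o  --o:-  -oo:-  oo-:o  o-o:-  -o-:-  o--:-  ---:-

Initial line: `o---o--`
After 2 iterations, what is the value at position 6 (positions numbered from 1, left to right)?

-------
-------
position 6 holds -

-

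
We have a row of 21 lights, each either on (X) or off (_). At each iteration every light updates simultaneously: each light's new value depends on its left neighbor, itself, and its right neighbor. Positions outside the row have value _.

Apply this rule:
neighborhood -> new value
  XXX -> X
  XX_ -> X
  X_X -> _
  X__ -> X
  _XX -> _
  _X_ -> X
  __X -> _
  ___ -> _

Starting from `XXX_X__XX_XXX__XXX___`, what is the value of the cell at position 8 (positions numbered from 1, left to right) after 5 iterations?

_XX_XX__X__XXX__XXX__
__X__XX_XX__XXX__XXX_
__XX__X__XX__XXX__XXX
___XX_XX__XX__XXX__XX
____X__XX__XX__XXX__X
position 8 holds X

X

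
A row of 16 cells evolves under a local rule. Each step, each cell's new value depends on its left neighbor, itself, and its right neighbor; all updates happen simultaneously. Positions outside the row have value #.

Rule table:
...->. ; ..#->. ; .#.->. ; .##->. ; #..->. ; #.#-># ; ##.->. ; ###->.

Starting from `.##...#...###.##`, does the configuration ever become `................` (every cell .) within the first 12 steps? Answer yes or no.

yes

#............#..
................
all cells are . at step 2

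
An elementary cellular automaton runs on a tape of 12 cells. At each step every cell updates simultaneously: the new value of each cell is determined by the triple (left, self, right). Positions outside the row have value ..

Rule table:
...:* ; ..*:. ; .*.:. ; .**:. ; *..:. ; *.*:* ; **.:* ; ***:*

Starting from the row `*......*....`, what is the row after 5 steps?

.**...**.*.*

..****...***
*..***.*..**
....***....*
***..**.**..
.**...**.*.*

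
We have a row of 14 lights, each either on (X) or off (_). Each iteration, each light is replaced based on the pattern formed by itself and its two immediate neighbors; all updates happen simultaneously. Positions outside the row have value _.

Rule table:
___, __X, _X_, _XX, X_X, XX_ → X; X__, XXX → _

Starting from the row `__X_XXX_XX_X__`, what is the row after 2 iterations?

X___XXX____XXX

XXXXX_XXXXXX_X
X___XXX____XXX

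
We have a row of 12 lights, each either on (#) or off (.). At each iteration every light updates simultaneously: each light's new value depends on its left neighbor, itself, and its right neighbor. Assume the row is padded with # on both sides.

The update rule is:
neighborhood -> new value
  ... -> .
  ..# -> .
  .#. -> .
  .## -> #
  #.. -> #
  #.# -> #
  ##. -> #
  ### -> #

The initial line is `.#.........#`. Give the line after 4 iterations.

####.#.....#

#.#........#
##.#.......#
###.#......#
####.#.....#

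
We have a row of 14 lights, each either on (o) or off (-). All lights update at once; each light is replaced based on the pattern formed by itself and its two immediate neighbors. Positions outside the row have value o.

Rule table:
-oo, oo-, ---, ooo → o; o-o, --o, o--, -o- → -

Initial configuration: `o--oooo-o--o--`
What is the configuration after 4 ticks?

o--oooo-ooooo-

o--oooo-------
o--oooo-ooooo-
o--oooo-ooooo-  (fixed point — unchanged through tick 4)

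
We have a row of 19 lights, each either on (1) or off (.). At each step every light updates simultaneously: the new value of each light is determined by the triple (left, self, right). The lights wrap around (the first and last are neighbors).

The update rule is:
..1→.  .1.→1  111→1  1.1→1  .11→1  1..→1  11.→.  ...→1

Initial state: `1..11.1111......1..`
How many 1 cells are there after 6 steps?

11.1.1111.11111.11.
1.111111.11111.11.1
.111111.11111.11.11
111111.11111.11.11.
11111.11111.11.11.1
1111.11111.11.11.11
count of 1: 15

15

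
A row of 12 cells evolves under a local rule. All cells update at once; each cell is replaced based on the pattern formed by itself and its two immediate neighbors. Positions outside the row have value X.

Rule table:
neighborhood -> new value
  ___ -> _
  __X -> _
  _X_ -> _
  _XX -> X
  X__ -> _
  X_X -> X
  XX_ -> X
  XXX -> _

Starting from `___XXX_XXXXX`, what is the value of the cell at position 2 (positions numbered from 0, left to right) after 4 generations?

_

___X_XXX____
____XX_X____
____XXX_____
____X_X_____
position 2 holds _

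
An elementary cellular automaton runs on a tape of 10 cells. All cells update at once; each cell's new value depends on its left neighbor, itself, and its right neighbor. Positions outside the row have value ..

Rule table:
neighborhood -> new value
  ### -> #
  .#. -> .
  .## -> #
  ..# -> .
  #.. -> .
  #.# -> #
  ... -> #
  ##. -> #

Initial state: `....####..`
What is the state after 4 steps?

step 1: ###.####.#
step 2: #########.
step 3: #########.  (fixed point — unchanged through step 4)

#########.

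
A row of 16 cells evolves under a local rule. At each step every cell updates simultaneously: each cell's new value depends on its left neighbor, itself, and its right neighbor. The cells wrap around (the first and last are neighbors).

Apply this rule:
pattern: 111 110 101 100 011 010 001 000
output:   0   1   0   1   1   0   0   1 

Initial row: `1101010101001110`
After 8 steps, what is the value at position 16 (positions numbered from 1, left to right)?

step 1: 1100000000101010
step 2: 1111111110000000
step 3: 1000000011111110
step 4: 0111111010000010
step 5: 0100001001111001
step 6: 0011100101001100
step 7: 1010110000101111
step 8: 1000111110001000
position 16 holds 0

0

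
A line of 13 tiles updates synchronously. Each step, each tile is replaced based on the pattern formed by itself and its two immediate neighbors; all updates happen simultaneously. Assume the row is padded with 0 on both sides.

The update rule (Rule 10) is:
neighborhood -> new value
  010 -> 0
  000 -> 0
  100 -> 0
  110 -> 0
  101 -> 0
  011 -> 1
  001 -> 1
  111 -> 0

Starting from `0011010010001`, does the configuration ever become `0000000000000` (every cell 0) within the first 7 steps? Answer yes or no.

0110000100010
1100001000100
1000010001000
0000100010000
0001000100000
0010001000000
0100010000000
step 7 is 0100010000000, still not uniform 0

no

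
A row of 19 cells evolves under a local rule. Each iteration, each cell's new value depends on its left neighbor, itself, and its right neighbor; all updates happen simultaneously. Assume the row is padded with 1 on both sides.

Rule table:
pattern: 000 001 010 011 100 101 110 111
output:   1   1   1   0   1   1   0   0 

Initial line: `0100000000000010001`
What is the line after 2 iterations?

0000000000000000001

1111111111111111110
0000000000000000001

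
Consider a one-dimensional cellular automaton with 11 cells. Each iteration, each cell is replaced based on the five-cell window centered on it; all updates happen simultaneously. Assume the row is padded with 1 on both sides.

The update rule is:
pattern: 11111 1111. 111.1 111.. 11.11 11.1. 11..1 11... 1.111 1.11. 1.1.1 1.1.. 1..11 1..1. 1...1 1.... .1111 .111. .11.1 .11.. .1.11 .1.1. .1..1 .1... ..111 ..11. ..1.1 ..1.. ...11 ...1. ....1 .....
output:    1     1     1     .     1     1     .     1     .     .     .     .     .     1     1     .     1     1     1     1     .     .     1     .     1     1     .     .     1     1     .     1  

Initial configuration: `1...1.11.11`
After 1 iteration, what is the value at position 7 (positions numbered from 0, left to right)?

1

iteration 1: .111...11.1
position 7 holds 1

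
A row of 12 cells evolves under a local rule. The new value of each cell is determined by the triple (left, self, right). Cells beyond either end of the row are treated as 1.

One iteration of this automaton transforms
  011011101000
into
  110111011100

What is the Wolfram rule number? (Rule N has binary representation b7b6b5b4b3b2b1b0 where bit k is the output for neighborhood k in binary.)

position 5: 111 → 1  (bit 7 = 1)
position 2: 110 → 0  (bit 6 = 0)
position 0: 101 → 1  (bit 5 = 1)
position 9: 100 → 1  (bit 4 = 1)
position 1: 011 → 1  (bit 3 = 1)
position 8: 010 → 1  (bit 2 = 1)
position 11: 001 → 0  (bit 1 = 0)
position 10: 000 → 0  (bit 0 = 0)
bits b7..b0 = 10111100 = 188

188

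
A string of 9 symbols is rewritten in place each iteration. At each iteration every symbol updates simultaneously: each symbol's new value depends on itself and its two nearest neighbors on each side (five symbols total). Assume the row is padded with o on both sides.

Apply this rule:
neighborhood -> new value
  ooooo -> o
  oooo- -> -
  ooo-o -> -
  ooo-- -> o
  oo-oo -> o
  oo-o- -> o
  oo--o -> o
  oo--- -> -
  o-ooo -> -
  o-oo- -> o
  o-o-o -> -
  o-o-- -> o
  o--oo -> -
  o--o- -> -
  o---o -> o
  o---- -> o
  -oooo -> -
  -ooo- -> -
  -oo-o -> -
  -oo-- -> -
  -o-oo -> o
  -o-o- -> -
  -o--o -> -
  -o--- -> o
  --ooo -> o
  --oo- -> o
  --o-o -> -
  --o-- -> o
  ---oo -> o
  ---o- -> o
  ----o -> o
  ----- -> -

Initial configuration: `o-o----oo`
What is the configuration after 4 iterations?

-ooooooo-
o--ooo--o
oo-o-oo-o
--o-oo-o-

--o-oo-o-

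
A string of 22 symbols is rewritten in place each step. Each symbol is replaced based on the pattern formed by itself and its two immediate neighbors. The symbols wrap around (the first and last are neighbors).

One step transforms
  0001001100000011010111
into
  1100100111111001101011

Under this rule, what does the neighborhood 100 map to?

At position 0 the neighborhood is 100; the next row has 1 there.

1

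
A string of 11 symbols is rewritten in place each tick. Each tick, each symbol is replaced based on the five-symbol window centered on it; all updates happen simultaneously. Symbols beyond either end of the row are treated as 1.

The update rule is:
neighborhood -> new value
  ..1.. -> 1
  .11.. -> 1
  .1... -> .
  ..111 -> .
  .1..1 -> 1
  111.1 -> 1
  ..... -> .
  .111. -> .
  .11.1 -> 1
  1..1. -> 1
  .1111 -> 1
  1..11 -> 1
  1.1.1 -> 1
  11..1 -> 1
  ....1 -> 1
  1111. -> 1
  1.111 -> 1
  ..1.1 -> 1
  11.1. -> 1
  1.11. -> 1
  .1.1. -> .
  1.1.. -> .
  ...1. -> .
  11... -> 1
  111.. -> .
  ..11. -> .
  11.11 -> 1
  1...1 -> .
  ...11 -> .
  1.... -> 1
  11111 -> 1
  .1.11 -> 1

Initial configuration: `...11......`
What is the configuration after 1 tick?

1...111..1.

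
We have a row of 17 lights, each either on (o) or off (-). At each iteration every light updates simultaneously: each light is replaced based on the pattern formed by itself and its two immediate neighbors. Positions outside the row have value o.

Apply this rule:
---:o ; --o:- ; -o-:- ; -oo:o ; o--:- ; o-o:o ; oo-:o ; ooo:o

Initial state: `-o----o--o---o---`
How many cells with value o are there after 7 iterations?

13

o--oo------o---o-
o--oo-oooo---o--o
o--ooooooo-o----o
o--oooooooo--oo-o
o--oooooooo--oooo
o--oooooooo--oooo  (fixed point — unchanged through iteration 7)
count of o: 13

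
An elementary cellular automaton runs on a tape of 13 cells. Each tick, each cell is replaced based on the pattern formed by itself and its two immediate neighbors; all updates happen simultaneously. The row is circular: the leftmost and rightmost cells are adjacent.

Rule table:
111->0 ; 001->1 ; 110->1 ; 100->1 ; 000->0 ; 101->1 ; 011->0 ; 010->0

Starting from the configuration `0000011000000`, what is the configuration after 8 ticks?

0000101100000
0001010110000
0010101011000
0101010101100
1010101010110
0101010101011
1010101010101
1101010101010

1101010101010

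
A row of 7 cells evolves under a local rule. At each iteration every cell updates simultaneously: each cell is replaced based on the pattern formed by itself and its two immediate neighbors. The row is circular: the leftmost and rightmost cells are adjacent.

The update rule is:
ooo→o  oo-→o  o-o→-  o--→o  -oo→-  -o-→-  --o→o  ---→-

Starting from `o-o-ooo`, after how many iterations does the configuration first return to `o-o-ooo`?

28

iteration 1: o----oo
iteration 2: oo--o-o
iteration 3: oooo---
iteration 4: -oooo-o
iteration 5: --ooo--
iteration 6: -o-ooo-
iteration 7: o---ooo
iteration 8: oo-o-oo
iteration 9: oo----o
iteration 10: ooo--o-
iteration 11: -oooo--
iteration 12: o-oooo-
iteration 13: ---ooo-
iteration 14: --o-ooo
iteration 15: oo---oo
iteration 16: ooo-o-o
iteration 17: ooo----
iteration 18: -ooo--o
iteration 19: --oooo-
iteration 20: -o-oooo
iteration 21: ----ooo
iteration 22: o--o-oo
iteration 23: ooo---o
iteration 24: oooo-o-
iteration 25: -ooo---
iteration 26: o-ooo--
iteration 27: ---oooo
iteration 28: o-o-ooo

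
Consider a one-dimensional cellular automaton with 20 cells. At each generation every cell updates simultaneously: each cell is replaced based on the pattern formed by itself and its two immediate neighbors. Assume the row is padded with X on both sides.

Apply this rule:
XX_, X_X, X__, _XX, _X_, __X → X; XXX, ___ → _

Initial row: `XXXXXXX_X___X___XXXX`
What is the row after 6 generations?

______XXXX_XXX_XX___
X____XX__XXX_XXXXX_X
XX__XXXXXX_XXX___XXX
_XXXX____XXX_XX_XX__
XX__XX__XX_XXXXXXXXX
_XXXXXXXXXXX________

_XXXXXXXXXXX________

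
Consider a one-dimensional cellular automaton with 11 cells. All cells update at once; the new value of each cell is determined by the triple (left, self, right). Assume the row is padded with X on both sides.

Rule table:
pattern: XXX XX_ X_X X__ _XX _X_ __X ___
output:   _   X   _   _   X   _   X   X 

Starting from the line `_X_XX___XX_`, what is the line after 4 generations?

___XX_XXXX_
_XXXX_X__X_
_X__X___X__
___X__XX__X

___X__XX__X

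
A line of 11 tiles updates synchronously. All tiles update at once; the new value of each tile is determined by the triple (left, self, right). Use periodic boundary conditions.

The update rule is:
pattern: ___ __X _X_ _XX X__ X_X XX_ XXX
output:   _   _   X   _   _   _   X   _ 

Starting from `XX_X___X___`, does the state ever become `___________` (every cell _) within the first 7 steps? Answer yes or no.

step 1: _X_X___X___
step 2: _X_X___X___  (fixed point — unchanged through step 7)
step 7 is _X_X___X___, still not uniform _

no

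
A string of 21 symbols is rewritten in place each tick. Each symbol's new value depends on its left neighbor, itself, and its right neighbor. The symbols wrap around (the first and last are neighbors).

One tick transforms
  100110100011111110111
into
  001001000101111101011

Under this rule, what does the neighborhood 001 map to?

1

At position 2 the neighborhood is 001; the next row has 1 there.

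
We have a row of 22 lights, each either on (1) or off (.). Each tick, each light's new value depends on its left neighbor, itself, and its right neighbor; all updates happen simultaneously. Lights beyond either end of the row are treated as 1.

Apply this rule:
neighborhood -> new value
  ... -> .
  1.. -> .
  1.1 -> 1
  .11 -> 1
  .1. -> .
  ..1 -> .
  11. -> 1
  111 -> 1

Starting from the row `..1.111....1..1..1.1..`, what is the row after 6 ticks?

...1111...........1...
...1111...............
...1111...............  (fixed point — unchanged through tick 6)

...1111...............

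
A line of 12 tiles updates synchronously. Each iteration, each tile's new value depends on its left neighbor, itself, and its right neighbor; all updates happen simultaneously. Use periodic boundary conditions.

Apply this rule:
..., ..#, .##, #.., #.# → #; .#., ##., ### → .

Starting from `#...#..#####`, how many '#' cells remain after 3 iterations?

.###.###....
##..##..####
..###.###...
count of #: 6

6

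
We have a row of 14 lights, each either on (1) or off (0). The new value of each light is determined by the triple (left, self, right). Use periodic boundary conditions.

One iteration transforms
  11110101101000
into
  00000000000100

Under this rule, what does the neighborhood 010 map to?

At position 5 the neighborhood is 010; the next row has 0 there.

0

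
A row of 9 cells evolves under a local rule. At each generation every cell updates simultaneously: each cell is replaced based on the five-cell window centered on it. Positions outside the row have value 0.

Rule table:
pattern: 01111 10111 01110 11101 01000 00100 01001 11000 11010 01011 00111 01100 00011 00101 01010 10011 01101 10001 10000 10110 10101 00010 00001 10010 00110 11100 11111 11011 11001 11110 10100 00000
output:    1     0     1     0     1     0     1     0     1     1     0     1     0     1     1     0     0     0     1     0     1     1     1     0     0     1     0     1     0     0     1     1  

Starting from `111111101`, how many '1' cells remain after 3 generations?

4

generation 1: 010000011
generation 2: 101111001
generation 3: 110101000
count of 1: 4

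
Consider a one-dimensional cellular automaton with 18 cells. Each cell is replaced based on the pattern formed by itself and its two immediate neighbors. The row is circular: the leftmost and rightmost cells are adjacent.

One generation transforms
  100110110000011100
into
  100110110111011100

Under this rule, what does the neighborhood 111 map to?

1

At position 14 the neighborhood is 111; the next row has 1 there.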